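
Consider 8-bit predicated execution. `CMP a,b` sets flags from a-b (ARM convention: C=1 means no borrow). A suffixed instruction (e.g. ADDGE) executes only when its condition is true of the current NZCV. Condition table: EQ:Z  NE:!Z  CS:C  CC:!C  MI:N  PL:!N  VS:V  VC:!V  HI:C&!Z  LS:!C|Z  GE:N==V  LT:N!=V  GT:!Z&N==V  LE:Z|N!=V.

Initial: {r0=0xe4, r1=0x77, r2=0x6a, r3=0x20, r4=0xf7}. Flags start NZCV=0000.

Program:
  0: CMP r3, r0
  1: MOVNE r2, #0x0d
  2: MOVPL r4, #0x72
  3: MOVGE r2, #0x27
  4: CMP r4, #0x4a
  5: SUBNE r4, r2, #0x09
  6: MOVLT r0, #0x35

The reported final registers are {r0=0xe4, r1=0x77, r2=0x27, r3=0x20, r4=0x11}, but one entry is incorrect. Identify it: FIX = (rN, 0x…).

FIX = (r4, 0x1e)

0: ✓ CMP  NZCV=0000
1: ✓ MOVNE  r2←0x0d
2: ✓ MOVPL  r4←0x72
3: ✓ MOVGE  r2←0x27
4: ✓ CMP  NZCV=0010
5: ✓ SUBNE  r4←0x1e
6: · MOVLT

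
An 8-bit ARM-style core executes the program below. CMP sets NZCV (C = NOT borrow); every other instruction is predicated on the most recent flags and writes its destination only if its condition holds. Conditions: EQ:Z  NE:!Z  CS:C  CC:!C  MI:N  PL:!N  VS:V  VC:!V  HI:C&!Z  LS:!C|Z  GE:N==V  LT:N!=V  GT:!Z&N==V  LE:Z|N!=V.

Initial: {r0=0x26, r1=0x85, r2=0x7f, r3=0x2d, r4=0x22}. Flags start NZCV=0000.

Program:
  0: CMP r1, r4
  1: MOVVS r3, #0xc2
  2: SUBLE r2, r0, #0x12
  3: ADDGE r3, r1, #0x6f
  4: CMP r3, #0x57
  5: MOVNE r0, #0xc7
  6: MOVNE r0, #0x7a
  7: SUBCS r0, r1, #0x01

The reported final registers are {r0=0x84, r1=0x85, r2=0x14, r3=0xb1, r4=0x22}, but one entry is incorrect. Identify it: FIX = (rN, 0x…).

FIX = (r3, 0xc2)

0: ✓ CMP  NZCV=0011
1: ✓ MOVVS  r3←0xc2
2: ✓ SUBLE  r2←0x14
3: · ADDGE
4: ✓ CMP  NZCV=0011
5: ✓ MOVNE  r0←0xc7
6: ✓ MOVNE  r0←0x7a
7: ✓ SUBCS  r0←0x84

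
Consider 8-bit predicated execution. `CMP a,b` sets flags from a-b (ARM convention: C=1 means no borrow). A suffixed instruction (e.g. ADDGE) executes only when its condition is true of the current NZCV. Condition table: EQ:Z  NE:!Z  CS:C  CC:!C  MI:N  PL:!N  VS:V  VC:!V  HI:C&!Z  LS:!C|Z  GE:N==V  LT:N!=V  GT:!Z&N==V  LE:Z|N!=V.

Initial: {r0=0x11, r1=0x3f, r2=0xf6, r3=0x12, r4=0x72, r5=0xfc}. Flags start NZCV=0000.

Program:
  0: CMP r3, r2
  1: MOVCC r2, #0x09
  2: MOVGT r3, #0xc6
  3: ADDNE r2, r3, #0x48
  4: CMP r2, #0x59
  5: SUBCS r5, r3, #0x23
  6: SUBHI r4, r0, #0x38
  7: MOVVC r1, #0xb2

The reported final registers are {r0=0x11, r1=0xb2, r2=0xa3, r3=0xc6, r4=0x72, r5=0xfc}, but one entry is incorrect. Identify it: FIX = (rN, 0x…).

FIX = (r2, 0x0e)

0: ✓ CMP  NZCV=0000
1: ✓ MOVCC  r2←0x09
2: ✓ MOVGT  r3←0xc6
3: ✓ ADDNE  r2←0x0e
4: ✓ CMP  NZCV=1000
5: · SUBCS
6: · SUBHI
7: ✓ MOVVC  r1←0xb2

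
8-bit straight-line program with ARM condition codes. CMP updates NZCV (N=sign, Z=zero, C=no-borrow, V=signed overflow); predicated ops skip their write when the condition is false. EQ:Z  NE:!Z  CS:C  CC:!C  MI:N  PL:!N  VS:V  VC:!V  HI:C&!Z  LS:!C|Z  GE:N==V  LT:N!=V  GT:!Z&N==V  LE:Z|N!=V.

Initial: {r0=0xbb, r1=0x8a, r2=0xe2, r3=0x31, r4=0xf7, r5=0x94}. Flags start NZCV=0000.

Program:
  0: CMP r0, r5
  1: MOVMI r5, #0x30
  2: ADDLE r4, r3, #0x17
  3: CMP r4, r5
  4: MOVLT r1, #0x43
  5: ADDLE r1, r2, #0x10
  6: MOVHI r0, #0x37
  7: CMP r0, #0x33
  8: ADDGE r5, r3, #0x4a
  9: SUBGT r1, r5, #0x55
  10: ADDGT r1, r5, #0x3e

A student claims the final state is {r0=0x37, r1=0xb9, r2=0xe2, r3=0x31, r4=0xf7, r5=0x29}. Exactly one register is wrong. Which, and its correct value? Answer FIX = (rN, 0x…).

FIX = (r5, 0x7b)

0: ✓ CMP  NZCV=0010
1: · MOVMI
2: · ADDLE
3: ✓ CMP  NZCV=0010
4: · MOVLT
5: · ADDLE
6: ✓ MOVHI  r0←0x37
7: ✓ CMP  NZCV=0010
8: ✓ ADDGE  r5←0x7b
9: ✓ SUBGT  r1←0x26
10: ✓ ADDGT  r1←0xb9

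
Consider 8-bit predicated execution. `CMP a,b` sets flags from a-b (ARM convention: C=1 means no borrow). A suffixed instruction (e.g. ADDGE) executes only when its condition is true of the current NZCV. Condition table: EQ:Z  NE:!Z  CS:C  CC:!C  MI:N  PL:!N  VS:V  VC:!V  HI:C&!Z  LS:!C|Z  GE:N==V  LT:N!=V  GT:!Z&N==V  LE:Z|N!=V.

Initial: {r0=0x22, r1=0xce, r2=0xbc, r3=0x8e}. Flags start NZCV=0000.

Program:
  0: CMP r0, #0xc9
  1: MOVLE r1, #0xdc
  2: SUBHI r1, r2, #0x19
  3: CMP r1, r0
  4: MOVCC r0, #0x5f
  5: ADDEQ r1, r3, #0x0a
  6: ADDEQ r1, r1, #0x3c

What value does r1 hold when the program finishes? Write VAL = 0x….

[0] flags=0000 → (cmp)
[1] flags=0000 LE?F → skip
[2] flags=0000 HI?F → skip
[3] flags=1010 → (cmp)
[4] flags=1010 CC?F → skip
[5] flags=1010 EQ?F → skip
[6] flags=1010 EQ?F → skip

VAL = 0xce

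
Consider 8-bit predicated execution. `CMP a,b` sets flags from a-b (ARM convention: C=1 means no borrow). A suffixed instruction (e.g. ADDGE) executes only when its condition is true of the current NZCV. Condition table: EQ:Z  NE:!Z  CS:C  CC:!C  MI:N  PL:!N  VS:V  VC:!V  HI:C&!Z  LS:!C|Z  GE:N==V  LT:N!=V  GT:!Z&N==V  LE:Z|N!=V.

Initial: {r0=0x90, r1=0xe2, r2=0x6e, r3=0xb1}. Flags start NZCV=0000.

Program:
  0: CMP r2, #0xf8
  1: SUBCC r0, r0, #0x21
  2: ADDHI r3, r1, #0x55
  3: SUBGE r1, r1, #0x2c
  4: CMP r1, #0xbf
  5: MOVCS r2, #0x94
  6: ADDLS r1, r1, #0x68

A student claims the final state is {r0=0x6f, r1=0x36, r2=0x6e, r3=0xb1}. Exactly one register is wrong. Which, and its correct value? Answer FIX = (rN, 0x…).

[0] flags=0000 → (cmp)
[1] flags=0000 CC?T → r0=0x6f
[2] flags=0000 HI?F → skip
[3] flags=0000 GE?T → r1=0xb6
[4] flags=1000 → (cmp)
[5] flags=1000 CS?F → skip
[6] flags=1000 LS?T → r1=0x1e

FIX = (r1, 0x1e)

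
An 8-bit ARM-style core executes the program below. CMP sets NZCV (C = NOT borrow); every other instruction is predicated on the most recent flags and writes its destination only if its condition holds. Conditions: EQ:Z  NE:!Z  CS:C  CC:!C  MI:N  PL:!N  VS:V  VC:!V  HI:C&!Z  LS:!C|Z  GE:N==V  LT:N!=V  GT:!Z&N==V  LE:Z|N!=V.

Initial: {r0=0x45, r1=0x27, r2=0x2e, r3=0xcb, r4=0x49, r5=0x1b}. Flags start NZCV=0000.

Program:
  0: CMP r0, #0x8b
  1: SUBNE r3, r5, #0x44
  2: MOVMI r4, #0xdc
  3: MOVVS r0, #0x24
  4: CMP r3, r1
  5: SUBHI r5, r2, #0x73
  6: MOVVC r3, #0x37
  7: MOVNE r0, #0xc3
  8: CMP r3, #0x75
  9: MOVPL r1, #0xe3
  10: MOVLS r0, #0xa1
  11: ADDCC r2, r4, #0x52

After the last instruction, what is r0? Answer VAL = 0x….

0: ✓ CMP  NZCV=1001
1: ✓ SUBNE  r3←0xd7
2: ✓ MOVMI  r4←0xdc
3: ✓ MOVVS  r0←0x24
4: ✓ CMP  NZCV=1010
5: ✓ SUBHI  r5←0xbb
6: ✓ MOVVC  r3←0x37
7: ✓ MOVNE  r0←0xc3
8: ✓ CMP  NZCV=1000
9: · MOVPL
10: ✓ MOVLS  r0←0xa1
11: ✓ ADDCC  r2←0x2e

VAL = 0xa1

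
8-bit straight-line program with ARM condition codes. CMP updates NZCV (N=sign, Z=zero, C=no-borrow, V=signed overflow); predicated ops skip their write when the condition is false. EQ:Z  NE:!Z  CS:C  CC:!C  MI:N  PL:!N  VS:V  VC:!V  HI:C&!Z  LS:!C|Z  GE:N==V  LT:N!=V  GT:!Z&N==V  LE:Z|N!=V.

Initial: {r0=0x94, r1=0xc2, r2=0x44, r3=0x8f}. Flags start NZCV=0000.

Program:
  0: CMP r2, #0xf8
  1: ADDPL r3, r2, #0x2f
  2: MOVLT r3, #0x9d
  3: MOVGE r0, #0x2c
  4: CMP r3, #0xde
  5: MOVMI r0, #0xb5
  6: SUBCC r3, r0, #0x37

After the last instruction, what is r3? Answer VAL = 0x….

VAL = 0x7e

[0] flags=0000 → (cmp)
[1] flags=0000 PL?T → r3=0x73
[2] flags=0000 LT?F → skip
[3] flags=0000 GE?T → r0=0x2c
[4] flags=1001 → (cmp)
[5] flags=1001 MI?T → r0=0xb5
[6] flags=1001 CC?T → r3=0x7e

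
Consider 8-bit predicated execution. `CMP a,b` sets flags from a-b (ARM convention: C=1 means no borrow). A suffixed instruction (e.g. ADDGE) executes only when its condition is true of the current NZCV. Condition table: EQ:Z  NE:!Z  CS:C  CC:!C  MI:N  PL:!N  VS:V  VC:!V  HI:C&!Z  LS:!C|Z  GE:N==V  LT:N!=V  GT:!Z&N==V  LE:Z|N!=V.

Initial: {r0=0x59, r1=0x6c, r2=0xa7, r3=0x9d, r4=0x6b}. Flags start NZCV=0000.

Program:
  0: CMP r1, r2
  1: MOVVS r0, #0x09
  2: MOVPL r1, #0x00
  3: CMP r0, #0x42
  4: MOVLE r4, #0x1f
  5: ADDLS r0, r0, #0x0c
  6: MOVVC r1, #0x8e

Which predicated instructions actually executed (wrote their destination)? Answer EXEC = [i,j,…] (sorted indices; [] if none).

0: ✓ CMP  NZCV=1001
1: ✓ MOVVS  r0←0x09
2: · MOVPL
3: ✓ CMP  NZCV=1000
4: ✓ MOVLE  r4←0x1f
5: ✓ ADDLS  r0←0x15
6: ✓ MOVVC  r1←0x8e

EXEC = [1,4,5,6]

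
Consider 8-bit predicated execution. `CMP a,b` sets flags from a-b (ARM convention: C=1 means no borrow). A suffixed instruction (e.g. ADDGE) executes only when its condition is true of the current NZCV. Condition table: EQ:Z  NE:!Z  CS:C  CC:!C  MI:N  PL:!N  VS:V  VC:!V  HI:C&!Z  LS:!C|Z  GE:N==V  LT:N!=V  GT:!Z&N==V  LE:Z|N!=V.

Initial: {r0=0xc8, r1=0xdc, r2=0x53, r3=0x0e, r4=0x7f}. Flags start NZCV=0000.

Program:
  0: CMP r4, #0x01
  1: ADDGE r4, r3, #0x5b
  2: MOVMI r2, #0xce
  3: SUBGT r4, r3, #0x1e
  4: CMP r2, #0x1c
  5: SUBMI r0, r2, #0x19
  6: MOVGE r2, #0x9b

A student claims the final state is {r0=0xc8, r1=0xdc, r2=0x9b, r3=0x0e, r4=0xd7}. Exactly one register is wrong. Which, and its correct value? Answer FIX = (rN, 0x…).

[0] flags=0010 → (cmp)
[1] flags=0010 GE?T → r4=0x69
[2] flags=0010 MI?F → skip
[3] flags=0010 GT?T → r4=0xf0
[4] flags=0010 → (cmp)
[5] flags=0010 MI?F → skip
[6] flags=0010 GE?T → r2=0x9b

FIX = (r4, 0xf0)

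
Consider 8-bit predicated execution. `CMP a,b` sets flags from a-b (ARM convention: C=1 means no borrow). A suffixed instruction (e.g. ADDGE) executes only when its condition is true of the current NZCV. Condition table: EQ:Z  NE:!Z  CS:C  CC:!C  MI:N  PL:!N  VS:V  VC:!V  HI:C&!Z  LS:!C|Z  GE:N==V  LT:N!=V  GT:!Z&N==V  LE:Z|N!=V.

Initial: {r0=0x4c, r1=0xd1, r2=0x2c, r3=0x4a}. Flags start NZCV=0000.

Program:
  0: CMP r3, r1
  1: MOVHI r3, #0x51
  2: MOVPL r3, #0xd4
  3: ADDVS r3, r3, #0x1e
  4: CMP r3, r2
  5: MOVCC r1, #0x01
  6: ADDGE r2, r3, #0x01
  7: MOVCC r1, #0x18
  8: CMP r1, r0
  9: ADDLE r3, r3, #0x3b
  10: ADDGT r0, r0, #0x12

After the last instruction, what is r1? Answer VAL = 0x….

VAL = 0xd1

[0] flags=0000 → (cmp)
[1] flags=0000 HI?F → skip
[2] flags=0000 PL?T → r3=0xd4
[3] flags=0000 VS?F → skip
[4] flags=1010 → (cmp)
[5] flags=1010 CC?F → skip
[6] flags=1010 GE?F → skip
[7] flags=1010 CC?F → skip
[8] flags=1010 → (cmp)
[9] flags=1010 LE?T → r3=0x0f
[10] flags=1010 GT?F → skip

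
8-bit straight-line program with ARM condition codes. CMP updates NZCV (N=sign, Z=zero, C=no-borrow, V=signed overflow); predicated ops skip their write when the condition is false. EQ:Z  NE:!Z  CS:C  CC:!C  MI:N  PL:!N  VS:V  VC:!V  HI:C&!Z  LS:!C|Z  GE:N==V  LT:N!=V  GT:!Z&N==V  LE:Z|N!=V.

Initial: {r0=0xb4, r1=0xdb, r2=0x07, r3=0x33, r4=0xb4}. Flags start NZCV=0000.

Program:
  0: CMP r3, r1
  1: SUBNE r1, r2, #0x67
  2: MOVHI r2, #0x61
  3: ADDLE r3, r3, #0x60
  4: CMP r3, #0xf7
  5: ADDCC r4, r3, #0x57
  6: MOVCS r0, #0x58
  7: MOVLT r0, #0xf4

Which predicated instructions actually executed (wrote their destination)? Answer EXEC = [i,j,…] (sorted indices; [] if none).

EXEC = [1,5]

[0] flags=0000 → (cmp)
[1] flags=0000 NE?T → r1=0xa0
[2] flags=0000 HI?F → skip
[3] flags=0000 LE?F → skip
[4] flags=0000 → (cmp)
[5] flags=0000 CC?T → r4=0x8a
[6] flags=0000 CS?F → skip
[7] flags=0000 LT?F → skip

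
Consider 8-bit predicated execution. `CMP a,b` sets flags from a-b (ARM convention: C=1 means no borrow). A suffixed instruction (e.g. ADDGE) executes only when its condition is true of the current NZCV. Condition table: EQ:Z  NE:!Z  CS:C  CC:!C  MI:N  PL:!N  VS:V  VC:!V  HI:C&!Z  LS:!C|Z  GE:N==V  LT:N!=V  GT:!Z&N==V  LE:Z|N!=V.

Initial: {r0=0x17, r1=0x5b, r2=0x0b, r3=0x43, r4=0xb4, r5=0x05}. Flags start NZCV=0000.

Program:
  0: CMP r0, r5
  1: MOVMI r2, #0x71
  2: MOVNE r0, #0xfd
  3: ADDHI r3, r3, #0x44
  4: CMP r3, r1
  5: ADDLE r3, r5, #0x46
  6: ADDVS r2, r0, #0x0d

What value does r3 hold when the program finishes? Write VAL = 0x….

[0] flags=0010 → (cmp)
[1] flags=0010 MI?F → skip
[2] flags=0010 NE?T → r0=0xfd
[3] flags=0010 HI?T → r3=0x87
[4] flags=0011 → (cmp)
[5] flags=0011 LE?T → r3=0x4b
[6] flags=0011 VS?T → r2=0x0a

VAL = 0x4b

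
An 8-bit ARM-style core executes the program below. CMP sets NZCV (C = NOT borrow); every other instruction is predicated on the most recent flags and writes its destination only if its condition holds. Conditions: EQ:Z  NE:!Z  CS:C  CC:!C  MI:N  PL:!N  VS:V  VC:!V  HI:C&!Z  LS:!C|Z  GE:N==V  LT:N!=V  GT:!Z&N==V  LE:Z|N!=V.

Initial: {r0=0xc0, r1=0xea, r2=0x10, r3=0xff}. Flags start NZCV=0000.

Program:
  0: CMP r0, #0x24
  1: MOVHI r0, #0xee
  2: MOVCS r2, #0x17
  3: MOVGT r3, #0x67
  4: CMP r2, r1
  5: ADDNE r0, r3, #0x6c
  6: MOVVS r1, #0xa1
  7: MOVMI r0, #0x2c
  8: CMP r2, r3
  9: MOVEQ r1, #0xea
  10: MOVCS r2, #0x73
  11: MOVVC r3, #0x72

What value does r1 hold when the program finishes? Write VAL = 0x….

[0] flags=1010 → (cmp)
[1] flags=1010 HI?T → r0=0xee
[2] flags=1010 CS?T → r2=0x17
[3] flags=1010 GT?F → skip
[4] flags=0000 → (cmp)
[5] flags=0000 NE?T → r0=0x6b
[6] flags=0000 VS?F → skip
[7] flags=0000 MI?F → skip
[8] flags=0000 → (cmp)
[9] flags=0000 EQ?F → skip
[10] flags=0000 CS?F → skip
[11] flags=0000 VC?T → r3=0x72

VAL = 0xea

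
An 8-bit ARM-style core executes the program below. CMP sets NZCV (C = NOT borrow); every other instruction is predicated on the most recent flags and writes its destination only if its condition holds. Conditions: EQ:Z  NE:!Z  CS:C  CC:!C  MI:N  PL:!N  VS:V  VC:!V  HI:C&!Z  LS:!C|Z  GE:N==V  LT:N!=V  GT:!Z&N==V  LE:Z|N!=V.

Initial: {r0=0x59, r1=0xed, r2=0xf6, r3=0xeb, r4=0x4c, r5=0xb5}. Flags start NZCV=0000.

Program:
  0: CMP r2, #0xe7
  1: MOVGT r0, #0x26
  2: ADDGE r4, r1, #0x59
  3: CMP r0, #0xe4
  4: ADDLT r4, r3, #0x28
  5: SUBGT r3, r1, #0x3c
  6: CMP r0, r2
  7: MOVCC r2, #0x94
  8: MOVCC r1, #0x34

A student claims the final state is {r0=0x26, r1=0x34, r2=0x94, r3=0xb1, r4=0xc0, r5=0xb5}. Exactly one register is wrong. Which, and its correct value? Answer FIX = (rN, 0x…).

0: ✓ CMP  NZCV=0010
1: ✓ MOVGT  r0←0x26
2: ✓ ADDGE  r4←0x46
3: ✓ CMP  NZCV=0000
4: · ADDLT
5: ✓ SUBGT  r3←0xb1
6: ✓ CMP  NZCV=0000
7: ✓ MOVCC  r2←0x94
8: ✓ MOVCC  r1←0x34

FIX = (r4, 0x46)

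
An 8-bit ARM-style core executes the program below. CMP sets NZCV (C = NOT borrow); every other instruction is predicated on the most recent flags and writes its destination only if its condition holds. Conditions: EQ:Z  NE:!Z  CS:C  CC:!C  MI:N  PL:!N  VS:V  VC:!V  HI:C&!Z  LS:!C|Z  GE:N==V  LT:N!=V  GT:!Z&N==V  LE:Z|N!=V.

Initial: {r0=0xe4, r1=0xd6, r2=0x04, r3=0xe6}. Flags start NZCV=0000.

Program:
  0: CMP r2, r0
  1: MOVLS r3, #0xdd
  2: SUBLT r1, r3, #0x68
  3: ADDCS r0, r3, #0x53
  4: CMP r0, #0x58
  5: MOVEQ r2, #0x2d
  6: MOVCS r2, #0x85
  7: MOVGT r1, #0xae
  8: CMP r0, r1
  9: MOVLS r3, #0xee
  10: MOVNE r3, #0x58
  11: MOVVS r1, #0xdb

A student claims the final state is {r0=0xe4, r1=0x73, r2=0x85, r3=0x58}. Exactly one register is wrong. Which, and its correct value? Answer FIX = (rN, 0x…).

FIX = (r1, 0xd6)

[0] flags=0000 → (cmp)
[1] flags=0000 LS?T → r3=0xdd
[2] flags=0000 LT?F → skip
[3] flags=0000 CS?F → skip
[4] flags=1010 → (cmp)
[5] flags=1010 EQ?F → skip
[6] flags=1010 CS?T → r2=0x85
[7] flags=1010 GT?F → skip
[8] flags=0010 → (cmp)
[9] flags=0010 LS?F → skip
[10] flags=0010 NE?T → r3=0x58
[11] flags=0010 VS?F → skip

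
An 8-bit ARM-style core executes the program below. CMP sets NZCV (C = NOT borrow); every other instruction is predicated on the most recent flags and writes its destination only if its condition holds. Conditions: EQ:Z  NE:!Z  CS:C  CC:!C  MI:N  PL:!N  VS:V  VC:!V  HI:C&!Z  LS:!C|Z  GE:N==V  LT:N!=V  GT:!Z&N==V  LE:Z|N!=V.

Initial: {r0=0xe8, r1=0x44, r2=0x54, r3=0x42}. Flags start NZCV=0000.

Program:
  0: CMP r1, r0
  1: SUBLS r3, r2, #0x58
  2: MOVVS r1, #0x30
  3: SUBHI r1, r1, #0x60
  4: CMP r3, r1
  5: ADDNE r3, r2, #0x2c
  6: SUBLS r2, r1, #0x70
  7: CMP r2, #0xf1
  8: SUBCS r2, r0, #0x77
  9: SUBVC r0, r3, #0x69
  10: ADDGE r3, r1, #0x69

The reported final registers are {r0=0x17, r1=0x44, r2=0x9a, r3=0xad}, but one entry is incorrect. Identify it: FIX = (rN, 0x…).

0: ✓ CMP  NZCV=0000
1: ✓ SUBLS  r3←0xfc
2: · MOVVS
3: · SUBHI
4: ✓ CMP  NZCV=1010
5: ✓ ADDNE  r3←0x80
6: · SUBLS
7: ✓ CMP  NZCV=0000
8: · SUBCS
9: ✓ SUBVC  r0←0x17
10: ✓ ADDGE  r3←0xad

FIX = (r2, 0x54)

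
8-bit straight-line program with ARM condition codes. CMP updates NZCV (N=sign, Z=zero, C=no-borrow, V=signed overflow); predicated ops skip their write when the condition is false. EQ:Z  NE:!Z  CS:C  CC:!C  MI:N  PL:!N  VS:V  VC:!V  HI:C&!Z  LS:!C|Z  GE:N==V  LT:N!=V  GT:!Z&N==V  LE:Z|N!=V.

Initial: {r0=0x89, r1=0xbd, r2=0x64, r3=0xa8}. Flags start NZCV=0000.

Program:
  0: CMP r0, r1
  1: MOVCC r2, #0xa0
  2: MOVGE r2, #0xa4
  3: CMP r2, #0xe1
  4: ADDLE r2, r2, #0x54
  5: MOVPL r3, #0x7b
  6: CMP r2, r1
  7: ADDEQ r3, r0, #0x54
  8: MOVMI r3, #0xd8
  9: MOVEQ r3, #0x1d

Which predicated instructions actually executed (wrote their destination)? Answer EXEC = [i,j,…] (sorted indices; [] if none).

EXEC = [1,4]

[0] flags=1000 → (cmp)
[1] flags=1000 CC?T → r2=0xa0
[2] flags=1000 GE?F → skip
[3] flags=1000 → (cmp)
[4] flags=1000 LE?T → r2=0xf4
[5] flags=1000 PL?F → skip
[6] flags=0010 → (cmp)
[7] flags=0010 EQ?F → skip
[8] flags=0010 MI?F → skip
[9] flags=0010 EQ?F → skip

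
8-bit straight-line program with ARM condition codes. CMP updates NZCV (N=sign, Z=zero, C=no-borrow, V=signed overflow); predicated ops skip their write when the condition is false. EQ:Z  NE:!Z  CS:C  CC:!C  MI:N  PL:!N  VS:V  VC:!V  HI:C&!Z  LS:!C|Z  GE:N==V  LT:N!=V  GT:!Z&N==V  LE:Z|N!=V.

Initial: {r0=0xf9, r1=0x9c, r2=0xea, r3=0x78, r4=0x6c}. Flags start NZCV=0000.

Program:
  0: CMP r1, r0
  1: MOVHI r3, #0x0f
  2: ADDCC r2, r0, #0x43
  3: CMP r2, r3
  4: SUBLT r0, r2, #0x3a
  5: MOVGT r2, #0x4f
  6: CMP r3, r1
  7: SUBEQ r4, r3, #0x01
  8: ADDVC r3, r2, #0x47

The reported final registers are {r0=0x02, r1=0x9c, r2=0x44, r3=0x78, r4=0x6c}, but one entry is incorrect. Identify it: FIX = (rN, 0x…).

FIX = (r2, 0x3c)

[0] flags=1000 → (cmp)
[1] flags=1000 HI?F → skip
[2] flags=1000 CC?T → r2=0x3c
[3] flags=1000 → (cmp)
[4] flags=1000 LT?T → r0=0x02
[5] flags=1000 GT?F → skip
[6] flags=1001 → (cmp)
[7] flags=1001 EQ?F → skip
[8] flags=1001 VC?F → skip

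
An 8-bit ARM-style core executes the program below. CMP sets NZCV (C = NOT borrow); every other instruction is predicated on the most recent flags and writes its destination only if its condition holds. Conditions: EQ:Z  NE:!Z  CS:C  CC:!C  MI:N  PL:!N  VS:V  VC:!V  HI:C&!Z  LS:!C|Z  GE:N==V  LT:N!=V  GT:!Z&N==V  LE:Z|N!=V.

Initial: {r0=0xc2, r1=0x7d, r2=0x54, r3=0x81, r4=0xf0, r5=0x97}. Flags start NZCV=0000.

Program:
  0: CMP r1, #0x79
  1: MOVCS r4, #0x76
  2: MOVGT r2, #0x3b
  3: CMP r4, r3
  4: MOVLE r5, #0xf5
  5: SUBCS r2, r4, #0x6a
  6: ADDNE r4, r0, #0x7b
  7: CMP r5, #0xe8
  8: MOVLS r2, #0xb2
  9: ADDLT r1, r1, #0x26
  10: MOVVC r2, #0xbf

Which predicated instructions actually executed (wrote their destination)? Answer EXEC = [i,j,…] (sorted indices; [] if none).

EXEC = [1,2,6,8,9,10]

[0] flags=0010 → (cmp)
[1] flags=0010 CS?T → r4=0x76
[2] flags=0010 GT?T → r2=0x3b
[3] flags=1001 → (cmp)
[4] flags=1001 LE?F → skip
[5] flags=1001 CS?F → skip
[6] flags=1001 NE?T → r4=0x3d
[7] flags=1000 → (cmp)
[8] flags=1000 LS?T → r2=0xb2
[9] flags=1000 LT?T → r1=0xa3
[10] flags=1000 VC?T → r2=0xbf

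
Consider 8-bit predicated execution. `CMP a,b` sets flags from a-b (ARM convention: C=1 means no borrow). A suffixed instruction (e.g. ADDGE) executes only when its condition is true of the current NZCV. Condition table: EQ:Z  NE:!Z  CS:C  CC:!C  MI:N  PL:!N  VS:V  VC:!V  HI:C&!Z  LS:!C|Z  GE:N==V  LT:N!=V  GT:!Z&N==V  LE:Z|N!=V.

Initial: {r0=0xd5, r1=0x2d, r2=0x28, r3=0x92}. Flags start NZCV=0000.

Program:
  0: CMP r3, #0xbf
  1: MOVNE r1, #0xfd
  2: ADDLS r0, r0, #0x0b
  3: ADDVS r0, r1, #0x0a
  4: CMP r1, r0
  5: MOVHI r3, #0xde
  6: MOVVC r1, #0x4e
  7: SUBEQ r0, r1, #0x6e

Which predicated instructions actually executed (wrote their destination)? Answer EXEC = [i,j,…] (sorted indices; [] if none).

EXEC = [1,2,5,6]

0: ✓ CMP  NZCV=1000
1: ✓ MOVNE  r1←0xfd
2: ✓ ADDLS  r0←0xe0
3: · ADDVS
4: ✓ CMP  NZCV=0010
5: ✓ MOVHI  r3←0xde
6: ✓ MOVVC  r1←0x4e
7: · SUBEQ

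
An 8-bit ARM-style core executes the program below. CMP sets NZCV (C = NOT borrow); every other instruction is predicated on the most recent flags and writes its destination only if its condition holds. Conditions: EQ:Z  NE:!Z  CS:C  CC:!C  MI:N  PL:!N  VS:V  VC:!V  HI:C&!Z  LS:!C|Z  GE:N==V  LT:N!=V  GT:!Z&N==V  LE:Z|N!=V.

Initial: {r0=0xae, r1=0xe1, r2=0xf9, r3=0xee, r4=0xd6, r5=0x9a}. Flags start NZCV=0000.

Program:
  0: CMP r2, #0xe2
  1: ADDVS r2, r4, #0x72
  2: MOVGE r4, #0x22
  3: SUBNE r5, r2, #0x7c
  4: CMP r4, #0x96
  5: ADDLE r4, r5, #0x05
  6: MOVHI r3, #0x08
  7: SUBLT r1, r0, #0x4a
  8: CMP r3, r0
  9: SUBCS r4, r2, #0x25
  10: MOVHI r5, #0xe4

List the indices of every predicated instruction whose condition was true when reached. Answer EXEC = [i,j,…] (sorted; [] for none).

0: ✓ CMP  NZCV=0010
1: · ADDVS
2: ✓ MOVGE  r4←0x22
3: ✓ SUBNE  r5←0x7d
4: ✓ CMP  NZCV=1001
5: · ADDLE
6: · MOVHI
7: · SUBLT
8: ✓ CMP  NZCV=0010
9: ✓ SUBCS  r4←0xd4
10: ✓ MOVHI  r5←0xe4

EXEC = [2,3,9,10]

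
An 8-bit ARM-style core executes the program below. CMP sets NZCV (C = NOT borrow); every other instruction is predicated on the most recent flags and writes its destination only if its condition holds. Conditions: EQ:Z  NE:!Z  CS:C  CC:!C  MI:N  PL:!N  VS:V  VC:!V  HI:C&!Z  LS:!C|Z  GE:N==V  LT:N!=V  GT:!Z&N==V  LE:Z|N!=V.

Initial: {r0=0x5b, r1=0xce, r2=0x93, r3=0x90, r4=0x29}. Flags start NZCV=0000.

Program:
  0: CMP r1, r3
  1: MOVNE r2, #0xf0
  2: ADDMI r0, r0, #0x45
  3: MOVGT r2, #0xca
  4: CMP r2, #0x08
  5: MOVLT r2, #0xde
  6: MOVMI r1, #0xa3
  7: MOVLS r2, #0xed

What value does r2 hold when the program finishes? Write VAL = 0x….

0: ✓ CMP  NZCV=0010
1: ✓ MOVNE  r2←0xf0
2: · ADDMI
3: ✓ MOVGT  r2←0xca
4: ✓ CMP  NZCV=1010
5: ✓ MOVLT  r2←0xde
6: ✓ MOVMI  r1←0xa3
7: · MOVLS

VAL = 0xde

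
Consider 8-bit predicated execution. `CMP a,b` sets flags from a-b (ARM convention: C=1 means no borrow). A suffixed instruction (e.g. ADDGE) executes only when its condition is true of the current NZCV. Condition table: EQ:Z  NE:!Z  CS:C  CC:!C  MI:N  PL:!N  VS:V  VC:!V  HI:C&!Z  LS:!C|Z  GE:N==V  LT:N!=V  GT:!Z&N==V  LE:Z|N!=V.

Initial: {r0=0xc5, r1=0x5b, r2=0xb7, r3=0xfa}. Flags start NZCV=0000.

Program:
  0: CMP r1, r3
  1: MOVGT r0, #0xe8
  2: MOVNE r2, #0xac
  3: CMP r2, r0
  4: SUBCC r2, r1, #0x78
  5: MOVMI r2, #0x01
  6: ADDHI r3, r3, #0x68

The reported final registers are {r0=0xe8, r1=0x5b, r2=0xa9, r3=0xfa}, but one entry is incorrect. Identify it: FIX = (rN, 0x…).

0: ✓ CMP  NZCV=0000
1: ✓ MOVGT  r0←0xe8
2: ✓ MOVNE  r2←0xac
3: ✓ CMP  NZCV=1000
4: ✓ SUBCC  r2←0xe3
5: ✓ MOVMI  r2←0x01
6: · ADDHI

FIX = (r2, 0x01)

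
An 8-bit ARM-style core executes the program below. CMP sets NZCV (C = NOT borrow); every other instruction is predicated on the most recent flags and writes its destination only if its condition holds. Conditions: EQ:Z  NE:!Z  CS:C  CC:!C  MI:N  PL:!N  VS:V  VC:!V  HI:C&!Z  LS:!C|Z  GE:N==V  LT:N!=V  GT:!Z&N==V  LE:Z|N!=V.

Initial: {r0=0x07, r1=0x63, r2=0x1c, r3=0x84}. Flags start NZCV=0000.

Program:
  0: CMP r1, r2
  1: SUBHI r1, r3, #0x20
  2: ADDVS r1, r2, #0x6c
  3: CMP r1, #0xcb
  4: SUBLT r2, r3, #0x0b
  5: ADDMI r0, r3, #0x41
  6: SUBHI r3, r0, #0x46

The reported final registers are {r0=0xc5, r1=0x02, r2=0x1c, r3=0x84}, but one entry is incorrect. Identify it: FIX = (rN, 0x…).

FIX = (r1, 0x64)

[0] flags=0010 → (cmp)
[1] flags=0010 HI?T → r1=0x64
[2] flags=0010 VS?F → skip
[3] flags=1001 → (cmp)
[4] flags=1001 LT?F → skip
[5] flags=1001 MI?T → r0=0xc5
[6] flags=1001 HI?F → skip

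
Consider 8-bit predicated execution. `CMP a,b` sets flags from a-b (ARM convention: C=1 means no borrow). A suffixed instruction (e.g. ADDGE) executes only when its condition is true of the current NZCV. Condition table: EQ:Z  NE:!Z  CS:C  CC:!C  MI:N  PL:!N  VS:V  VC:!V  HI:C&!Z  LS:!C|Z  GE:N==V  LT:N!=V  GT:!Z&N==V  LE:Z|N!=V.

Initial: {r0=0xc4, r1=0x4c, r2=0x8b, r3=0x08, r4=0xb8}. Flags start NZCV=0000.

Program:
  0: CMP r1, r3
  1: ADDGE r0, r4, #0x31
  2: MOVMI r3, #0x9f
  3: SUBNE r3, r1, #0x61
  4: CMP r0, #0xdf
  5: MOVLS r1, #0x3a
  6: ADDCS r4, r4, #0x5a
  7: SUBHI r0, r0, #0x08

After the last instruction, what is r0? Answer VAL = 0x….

[0] flags=0010 → (cmp)
[1] flags=0010 GE?T → r0=0xe9
[2] flags=0010 MI?F → skip
[3] flags=0010 NE?T → r3=0xeb
[4] flags=0010 → (cmp)
[5] flags=0010 LS?F → skip
[6] flags=0010 CS?T → r4=0x12
[7] flags=0010 HI?T → r0=0xe1

VAL = 0xe1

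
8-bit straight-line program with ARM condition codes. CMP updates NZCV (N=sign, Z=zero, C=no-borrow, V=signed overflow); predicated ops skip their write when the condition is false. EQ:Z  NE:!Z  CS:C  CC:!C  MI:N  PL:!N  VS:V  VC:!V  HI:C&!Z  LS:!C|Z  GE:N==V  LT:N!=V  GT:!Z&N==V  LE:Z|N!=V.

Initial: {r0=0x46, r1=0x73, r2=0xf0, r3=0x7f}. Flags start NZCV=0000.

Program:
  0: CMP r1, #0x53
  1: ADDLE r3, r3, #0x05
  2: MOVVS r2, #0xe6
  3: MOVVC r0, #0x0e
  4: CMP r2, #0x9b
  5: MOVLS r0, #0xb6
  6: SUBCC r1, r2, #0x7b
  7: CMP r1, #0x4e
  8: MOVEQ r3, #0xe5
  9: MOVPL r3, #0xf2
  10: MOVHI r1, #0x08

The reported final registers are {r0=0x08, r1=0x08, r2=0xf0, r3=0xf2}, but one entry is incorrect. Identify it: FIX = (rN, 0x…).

0: ✓ CMP  NZCV=0010
1: · ADDLE
2: · MOVVS
3: ✓ MOVVC  r0←0x0e
4: ✓ CMP  NZCV=0010
5: · MOVLS
6: · SUBCC
7: ✓ CMP  NZCV=0010
8: · MOVEQ
9: ✓ MOVPL  r3←0xf2
10: ✓ MOVHI  r1←0x08

FIX = (r0, 0x0e)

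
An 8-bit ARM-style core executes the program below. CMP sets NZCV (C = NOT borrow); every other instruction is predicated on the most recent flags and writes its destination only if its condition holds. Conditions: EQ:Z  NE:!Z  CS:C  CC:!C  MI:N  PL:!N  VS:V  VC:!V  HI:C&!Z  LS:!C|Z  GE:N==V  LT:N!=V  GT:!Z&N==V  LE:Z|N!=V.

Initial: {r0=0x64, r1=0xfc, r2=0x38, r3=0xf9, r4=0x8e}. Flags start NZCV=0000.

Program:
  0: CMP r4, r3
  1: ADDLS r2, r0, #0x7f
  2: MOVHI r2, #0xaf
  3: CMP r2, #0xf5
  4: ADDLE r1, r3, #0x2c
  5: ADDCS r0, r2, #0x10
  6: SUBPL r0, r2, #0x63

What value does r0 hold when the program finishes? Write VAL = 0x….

VAL = 0x64

[0] flags=1000 → (cmp)
[1] flags=1000 LS?T → r2=0xe3
[2] flags=1000 HI?F → skip
[3] flags=1000 → (cmp)
[4] flags=1000 LE?T → r1=0x25
[5] flags=1000 CS?F → skip
[6] flags=1000 PL?F → skip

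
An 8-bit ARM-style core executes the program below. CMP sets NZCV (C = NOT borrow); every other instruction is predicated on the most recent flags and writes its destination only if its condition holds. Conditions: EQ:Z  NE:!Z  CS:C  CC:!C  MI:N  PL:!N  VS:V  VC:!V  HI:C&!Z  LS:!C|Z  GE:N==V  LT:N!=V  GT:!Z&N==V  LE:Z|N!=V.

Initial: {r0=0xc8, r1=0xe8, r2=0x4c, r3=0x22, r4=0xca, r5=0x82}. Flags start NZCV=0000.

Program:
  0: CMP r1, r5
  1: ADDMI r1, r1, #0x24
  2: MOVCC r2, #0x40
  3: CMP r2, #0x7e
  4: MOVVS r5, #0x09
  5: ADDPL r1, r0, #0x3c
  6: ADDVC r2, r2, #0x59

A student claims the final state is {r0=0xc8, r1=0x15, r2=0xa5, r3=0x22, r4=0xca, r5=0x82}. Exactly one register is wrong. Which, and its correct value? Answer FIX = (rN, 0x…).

FIX = (r1, 0xe8)

[0] flags=0010 → (cmp)
[1] flags=0010 MI?F → skip
[2] flags=0010 CC?F → skip
[3] flags=1000 → (cmp)
[4] flags=1000 VS?F → skip
[5] flags=1000 PL?F → skip
[6] flags=1000 VC?T → r2=0xa5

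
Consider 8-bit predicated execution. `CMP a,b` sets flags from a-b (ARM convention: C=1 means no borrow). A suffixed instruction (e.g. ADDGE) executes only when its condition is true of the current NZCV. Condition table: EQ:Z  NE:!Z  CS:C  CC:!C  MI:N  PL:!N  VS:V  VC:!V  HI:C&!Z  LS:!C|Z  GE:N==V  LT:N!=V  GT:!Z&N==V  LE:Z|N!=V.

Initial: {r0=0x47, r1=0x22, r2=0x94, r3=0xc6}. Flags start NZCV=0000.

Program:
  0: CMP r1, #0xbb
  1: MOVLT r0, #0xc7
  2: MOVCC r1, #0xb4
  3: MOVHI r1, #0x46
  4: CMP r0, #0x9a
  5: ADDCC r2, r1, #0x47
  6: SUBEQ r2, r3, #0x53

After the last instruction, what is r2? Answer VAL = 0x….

0: ✓ CMP  NZCV=0000
1: · MOVLT
2: ✓ MOVCC  r1←0xb4
3: · MOVHI
4: ✓ CMP  NZCV=1001
5: ✓ ADDCC  r2←0xfb
6: · SUBEQ

VAL = 0xfb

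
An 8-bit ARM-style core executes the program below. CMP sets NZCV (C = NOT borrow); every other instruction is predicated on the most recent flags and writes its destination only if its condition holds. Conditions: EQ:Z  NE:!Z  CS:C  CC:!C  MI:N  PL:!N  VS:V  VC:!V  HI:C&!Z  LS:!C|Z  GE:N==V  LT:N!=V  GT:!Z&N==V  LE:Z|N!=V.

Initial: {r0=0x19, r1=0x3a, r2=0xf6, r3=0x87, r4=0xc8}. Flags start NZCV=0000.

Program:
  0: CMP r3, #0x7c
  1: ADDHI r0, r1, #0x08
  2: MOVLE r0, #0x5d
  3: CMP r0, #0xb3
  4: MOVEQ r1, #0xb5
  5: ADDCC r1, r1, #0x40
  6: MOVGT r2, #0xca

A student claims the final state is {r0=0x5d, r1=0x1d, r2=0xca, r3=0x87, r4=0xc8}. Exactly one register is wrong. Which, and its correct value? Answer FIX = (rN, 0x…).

0: ✓ CMP  NZCV=0011
1: ✓ ADDHI  r0←0x42
2: ✓ MOVLE  r0←0x5d
3: ✓ CMP  NZCV=1001
4: · MOVEQ
5: ✓ ADDCC  r1←0x7a
6: ✓ MOVGT  r2←0xca

FIX = (r1, 0x7a)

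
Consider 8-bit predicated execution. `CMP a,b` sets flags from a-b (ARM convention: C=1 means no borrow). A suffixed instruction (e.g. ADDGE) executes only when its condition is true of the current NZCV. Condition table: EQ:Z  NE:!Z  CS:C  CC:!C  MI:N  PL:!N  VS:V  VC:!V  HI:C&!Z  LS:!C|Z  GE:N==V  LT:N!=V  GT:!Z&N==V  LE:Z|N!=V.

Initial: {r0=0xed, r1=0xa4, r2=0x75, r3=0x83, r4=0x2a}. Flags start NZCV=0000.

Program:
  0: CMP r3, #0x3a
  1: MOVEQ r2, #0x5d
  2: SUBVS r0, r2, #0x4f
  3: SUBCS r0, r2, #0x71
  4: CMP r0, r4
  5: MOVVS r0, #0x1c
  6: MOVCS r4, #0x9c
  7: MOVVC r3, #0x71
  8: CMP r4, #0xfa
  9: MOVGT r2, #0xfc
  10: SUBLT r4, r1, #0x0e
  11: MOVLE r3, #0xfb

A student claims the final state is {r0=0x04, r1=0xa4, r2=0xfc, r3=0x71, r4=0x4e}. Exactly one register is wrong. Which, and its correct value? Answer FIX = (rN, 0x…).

FIX = (r4, 0x2a)

0: ✓ CMP  NZCV=0011
1: · MOVEQ
2: ✓ SUBVS  r0←0x26
3: ✓ SUBCS  r0←0x04
4: ✓ CMP  NZCV=1000
5: · MOVVS
6: · MOVCS
7: ✓ MOVVC  r3←0x71
8: ✓ CMP  NZCV=0000
9: ✓ MOVGT  r2←0xfc
10: · SUBLT
11: · MOVLE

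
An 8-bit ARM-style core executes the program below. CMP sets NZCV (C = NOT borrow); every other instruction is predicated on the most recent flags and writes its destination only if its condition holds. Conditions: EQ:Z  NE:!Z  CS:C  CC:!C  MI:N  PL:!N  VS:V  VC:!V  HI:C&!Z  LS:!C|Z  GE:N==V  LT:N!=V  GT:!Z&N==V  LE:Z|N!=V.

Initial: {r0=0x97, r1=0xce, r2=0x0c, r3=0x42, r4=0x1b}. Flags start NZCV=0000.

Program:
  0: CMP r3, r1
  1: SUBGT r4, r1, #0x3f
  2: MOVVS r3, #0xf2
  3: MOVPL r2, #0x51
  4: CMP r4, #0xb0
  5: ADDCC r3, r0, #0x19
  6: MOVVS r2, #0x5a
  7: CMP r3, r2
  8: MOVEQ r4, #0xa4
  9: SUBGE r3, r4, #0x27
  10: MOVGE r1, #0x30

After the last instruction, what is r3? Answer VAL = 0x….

VAL = 0xb0

[0] flags=0000 → (cmp)
[1] flags=0000 GT?T → r4=0x8f
[2] flags=0000 VS?F → skip
[3] flags=0000 PL?T → r2=0x51
[4] flags=1000 → (cmp)
[5] flags=1000 CC?T → r3=0xb0
[6] flags=1000 VS?F → skip
[7] flags=0011 → (cmp)
[8] flags=0011 EQ?F → skip
[9] flags=0011 GE?F → skip
[10] flags=0011 GE?F → skip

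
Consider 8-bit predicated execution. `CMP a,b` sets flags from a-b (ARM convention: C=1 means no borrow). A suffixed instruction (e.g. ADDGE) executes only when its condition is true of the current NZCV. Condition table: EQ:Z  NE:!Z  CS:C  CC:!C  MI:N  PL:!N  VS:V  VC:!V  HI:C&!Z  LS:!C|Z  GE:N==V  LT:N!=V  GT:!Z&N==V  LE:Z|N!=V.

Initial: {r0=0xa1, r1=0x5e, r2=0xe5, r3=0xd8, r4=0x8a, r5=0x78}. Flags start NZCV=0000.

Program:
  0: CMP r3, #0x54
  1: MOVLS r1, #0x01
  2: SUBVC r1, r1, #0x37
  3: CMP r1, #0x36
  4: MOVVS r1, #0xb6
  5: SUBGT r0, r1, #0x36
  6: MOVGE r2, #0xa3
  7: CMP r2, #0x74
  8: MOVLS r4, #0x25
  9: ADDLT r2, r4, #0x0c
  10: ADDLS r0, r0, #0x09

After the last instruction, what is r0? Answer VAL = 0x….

[0] flags=1010 → (cmp)
[1] flags=1010 LS?F → skip
[2] flags=1010 VC?T → r1=0x27
[3] flags=1000 → (cmp)
[4] flags=1000 VS?F → skip
[5] flags=1000 GT?F → skip
[6] flags=1000 GE?F → skip
[7] flags=0011 → (cmp)
[8] flags=0011 LS?F → skip
[9] flags=0011 LT?T → r2=0x96
[10] flags=0011 LS?F → skip

VAL = 0xa1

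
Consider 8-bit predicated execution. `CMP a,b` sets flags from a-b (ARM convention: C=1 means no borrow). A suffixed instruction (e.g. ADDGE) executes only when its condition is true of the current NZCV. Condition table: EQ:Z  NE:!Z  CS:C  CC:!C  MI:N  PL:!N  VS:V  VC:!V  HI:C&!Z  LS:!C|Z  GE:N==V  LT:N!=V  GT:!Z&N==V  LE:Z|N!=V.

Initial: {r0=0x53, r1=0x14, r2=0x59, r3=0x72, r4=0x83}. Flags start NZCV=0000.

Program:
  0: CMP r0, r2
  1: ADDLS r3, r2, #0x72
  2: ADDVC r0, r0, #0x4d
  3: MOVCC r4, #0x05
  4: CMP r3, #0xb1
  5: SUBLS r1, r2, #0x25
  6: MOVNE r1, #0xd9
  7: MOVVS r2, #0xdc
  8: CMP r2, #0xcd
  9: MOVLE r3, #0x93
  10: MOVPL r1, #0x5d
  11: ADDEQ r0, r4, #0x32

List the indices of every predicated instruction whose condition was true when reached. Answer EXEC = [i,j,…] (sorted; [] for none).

0: ✓ CMP  NZCV=1000
1: ✓ ADDLS  r3←0xcb
2: ✓ ADDVC  r0←0xa0
3: ✓ MOVCC  r4←0x05
4: ✓ CMP  NZCV=0010
5: · SUBLS
6: ✓ MOVNE  r1←0xd9
7: · MOVVS
8: ✓ CMP  NZCV=1001
9: · MOVLE
10: · MOVPL
11: · ADDEQ

EXEC = [1,2,3,6]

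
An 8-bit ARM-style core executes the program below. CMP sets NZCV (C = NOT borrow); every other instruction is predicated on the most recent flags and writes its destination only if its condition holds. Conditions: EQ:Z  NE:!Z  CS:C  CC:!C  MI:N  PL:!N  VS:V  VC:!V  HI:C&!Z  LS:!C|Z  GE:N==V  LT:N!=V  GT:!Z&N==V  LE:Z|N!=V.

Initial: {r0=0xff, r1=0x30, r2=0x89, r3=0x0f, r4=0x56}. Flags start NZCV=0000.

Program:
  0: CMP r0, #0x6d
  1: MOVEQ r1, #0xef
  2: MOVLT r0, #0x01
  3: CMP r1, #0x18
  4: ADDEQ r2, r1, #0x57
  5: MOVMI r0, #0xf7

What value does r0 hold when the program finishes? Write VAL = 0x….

0: ✓ CMP  NZCV=1010
1: · MOVEQ
2: ✓ MOVLT  r0←0x01
3: ✓ CMP  NZCV=0010
4: · ADDEQ
5: · MOVMI

VAL = 0x01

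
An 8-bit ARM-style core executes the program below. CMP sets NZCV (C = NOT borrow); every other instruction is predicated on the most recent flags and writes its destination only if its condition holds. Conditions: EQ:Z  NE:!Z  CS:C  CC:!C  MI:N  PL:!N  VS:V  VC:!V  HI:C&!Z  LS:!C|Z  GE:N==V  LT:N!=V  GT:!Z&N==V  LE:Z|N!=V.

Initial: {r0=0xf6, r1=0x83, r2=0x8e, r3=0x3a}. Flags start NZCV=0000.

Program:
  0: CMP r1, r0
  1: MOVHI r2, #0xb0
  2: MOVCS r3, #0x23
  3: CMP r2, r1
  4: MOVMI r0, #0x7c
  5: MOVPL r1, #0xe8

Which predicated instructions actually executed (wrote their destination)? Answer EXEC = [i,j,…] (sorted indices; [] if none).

EXEC = [5]

[0] flags=1000 → (cmp)
[1] flags=1000 HI?F → skip
[2] flags=1000 CS?F → skip
[3] flags=0010 → (cmp)
[4] flags=0010 MI?F → skip
[5] flags=0010 PL?T → r1=0xe8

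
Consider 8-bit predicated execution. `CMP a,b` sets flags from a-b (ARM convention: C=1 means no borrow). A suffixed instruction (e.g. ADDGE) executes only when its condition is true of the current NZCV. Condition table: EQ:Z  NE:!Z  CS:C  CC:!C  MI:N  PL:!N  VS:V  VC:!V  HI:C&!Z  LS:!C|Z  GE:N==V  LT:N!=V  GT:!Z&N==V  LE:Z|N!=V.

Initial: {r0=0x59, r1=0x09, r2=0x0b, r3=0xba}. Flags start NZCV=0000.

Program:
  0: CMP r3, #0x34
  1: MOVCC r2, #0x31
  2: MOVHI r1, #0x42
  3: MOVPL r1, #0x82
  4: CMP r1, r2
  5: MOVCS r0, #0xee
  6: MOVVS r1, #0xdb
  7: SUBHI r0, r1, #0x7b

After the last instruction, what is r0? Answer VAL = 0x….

[0] flags=1010 → (cmp)
[1] flags=1010 CC?F → skip
[2] flags=1010 HI?T → r1=0x42
[3] flags=1010 PL?F → skip
[4] flags=0010 → (cmp)
[5] flags=0010 CS?T → r0=0xee
[6] flags=0010 VS?F → skip
[7] flags=0010 HI?T → r0=0xc7

VAL = 0xc7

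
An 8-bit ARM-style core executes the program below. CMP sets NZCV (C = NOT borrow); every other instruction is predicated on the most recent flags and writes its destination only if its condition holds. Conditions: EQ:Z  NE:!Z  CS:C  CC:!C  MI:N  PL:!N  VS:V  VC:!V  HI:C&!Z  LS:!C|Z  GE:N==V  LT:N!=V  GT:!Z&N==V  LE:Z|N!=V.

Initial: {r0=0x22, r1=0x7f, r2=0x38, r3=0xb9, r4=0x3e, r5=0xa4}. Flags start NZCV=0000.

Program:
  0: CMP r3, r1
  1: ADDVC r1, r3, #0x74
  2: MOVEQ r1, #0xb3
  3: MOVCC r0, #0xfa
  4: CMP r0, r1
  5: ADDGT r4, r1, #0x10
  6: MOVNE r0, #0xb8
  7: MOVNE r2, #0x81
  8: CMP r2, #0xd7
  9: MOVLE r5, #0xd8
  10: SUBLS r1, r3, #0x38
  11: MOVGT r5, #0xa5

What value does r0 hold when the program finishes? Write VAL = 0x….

VAL = 0xb8

[0] flags=0011 → (cmp)
[1] flags=0011 VC?F → skip
[2] flags=0011 EQ?F → skip
[3] flags=0011 CC?F → skip
[4] flags=1000 → (cmp)
[5] flags=1000 GT?F → skip
[6] flags=1000 NE?T → r0=0xb8
[7] flags=1000 NE?T → r2=0x81
[8] flags=1000 → (cmp)
[9] flags=1000 LE?T → r5=0xd8
[10] flags=1000 LS?T → r1=0x81
[11] flags=1000 GT?F → skip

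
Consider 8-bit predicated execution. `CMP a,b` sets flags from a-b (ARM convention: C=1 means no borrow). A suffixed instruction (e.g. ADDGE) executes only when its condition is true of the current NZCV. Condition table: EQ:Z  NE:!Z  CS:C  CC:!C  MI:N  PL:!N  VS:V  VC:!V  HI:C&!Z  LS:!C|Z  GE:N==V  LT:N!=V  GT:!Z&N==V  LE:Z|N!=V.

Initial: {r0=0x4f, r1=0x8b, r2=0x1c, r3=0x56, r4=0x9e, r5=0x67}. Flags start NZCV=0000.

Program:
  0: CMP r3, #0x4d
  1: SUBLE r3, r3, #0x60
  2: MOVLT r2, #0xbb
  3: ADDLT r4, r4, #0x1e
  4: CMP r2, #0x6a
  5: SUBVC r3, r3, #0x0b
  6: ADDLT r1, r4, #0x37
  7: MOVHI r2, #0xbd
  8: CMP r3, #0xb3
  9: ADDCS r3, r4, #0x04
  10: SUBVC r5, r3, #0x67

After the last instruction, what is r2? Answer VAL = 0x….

VAL = 0x1c

[0] flags=0010 → (cmp)
[1] flags=0010 LE?F → skip
[2] flags=0010 LT?F → skip
[3] flags=0010 LT?F → skip
[4] flags=1000 → (cmp)
[5] flags=1000 VC?T → r3=0x4b
[6] flags=1000 LT?T → r1=0xd5
[7] flags=1000 HI?F → skip
[8] flags=1001 → (cmp)
[9] flags=1001 CS?F → skip
[10] flags=1001 VC?F → skip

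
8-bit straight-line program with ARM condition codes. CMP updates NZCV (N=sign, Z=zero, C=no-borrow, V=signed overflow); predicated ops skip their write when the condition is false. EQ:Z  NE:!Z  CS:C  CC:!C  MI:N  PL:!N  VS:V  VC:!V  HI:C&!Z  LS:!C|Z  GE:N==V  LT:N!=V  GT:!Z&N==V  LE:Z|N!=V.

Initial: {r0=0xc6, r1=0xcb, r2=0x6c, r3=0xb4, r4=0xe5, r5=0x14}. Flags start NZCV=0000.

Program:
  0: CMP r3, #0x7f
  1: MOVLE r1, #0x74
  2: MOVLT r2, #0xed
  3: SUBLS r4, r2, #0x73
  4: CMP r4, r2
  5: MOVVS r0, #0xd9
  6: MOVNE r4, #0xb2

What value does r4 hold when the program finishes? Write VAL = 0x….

VAL = 0xb2

[0] flags=0011 → (cmp)
[1] flags=0011 LE?T → r1=0x74
[2] flags=0011 LT?T → r2=0xed
[3] flags=0011 LS?F → skip
[4] flags=1000 → (cmp)
[5] flags=1000 VS?F → skip
[6] flags=1000 NE?T → r4=0xb2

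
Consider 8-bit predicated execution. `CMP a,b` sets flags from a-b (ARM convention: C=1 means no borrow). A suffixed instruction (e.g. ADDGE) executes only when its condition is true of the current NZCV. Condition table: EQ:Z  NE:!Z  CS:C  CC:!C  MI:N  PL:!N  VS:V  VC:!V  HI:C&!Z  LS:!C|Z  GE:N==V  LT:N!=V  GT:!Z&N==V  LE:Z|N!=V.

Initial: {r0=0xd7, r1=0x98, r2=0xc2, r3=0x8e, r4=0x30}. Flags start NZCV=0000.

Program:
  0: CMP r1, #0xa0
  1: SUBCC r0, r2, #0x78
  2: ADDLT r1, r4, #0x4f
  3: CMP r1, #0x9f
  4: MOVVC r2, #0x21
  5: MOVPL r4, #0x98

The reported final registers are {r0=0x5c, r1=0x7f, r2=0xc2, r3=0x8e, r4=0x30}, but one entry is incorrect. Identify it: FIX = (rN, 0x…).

FIX = (r0, 0x4a)

[0] flags=1000 → (cmp)
[1] flags=1000 CC?T → r0=0x4a
[2] flags=1000 LT?T → r1=0x7f
[3] flags=1001 → (cmp)
[4] flags=1001 VC?F → skip
[5] flags=1001 PL?F → skip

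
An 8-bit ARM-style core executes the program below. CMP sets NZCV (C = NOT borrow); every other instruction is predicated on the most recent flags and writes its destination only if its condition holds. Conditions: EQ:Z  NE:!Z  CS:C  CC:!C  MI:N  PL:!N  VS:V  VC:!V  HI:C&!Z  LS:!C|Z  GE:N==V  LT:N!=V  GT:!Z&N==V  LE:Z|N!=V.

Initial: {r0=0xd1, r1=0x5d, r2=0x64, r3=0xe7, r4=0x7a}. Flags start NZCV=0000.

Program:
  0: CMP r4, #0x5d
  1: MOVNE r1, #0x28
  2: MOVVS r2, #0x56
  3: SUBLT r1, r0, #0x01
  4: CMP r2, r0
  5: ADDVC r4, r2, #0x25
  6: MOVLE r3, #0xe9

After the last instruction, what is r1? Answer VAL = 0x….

VAL = 0x28

[0] flags=0010 → (cmp)
[1] flags=0010 NE?T → r1=0x28
[2] flags=0010 VS?F → skip
[3] flags=0010 LT?F → skip
[4] flags=1001 → (cmp)
[5] flags=1001 VC?F → skip
[6] flags=1001 LE?F → skip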